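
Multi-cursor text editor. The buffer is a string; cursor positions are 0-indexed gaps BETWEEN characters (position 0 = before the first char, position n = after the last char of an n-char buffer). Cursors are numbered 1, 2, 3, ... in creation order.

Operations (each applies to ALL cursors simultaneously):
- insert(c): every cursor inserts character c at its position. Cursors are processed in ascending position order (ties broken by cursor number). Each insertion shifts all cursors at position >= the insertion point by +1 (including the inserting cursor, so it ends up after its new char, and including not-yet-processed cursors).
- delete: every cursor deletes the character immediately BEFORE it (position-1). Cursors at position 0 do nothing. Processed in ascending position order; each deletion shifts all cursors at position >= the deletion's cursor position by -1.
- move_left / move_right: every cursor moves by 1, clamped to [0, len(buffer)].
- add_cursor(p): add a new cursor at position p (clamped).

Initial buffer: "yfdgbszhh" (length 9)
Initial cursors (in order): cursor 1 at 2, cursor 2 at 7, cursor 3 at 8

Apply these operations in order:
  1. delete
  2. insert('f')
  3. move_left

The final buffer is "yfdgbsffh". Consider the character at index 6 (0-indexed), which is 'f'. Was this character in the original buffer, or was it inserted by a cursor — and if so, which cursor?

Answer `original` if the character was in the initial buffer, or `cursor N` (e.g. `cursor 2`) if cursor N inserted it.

After op 1 (delete): buffer="ydgbsh" (len 6), cursors c1@1 c2@5 c3@5, authorship ......
After op 2 (insert('f')): buffer="yfdgbsffh" (len 9), cursors c1@2 c2@8 c3@8, authorship .1....23.
After op 3 (move_left): buffer="yfdgbsffh" (len 9), cursors c1@1 c2@7 c3@7, authorship .1....23.
Authorship (.=original, N=cursor N): . 1 . . . . 2 3 .
Index 6: author = 2

Answer: cursor 2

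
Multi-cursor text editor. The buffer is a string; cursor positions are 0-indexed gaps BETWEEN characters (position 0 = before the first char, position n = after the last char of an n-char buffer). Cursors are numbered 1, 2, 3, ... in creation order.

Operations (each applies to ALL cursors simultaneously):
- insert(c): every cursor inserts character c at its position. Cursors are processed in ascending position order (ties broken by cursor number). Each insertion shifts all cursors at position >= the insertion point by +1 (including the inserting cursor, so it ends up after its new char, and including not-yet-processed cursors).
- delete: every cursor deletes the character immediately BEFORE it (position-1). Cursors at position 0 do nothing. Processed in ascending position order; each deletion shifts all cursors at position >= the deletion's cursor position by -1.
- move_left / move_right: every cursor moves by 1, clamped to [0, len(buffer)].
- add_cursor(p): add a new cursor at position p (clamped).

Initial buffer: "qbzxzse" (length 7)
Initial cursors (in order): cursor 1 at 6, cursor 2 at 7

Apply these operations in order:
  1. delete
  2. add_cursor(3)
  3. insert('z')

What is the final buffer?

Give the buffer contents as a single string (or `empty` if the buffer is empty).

After op 1 (delete): buffer="qbzxz" (len 5), cursors c1@5 c2@5, authorship .....
After op 2 (add_cursor(3)): buffer="qbzxz" (len 5), cursors c3@3 c1@5 c2@5, authorship .....
After op 3 (insert('z')): buffer="qbzzxzzz" (len 8), cursors c3@4 c1@8 c2@8, authorship ...3..12

Answer: qbzzxzzz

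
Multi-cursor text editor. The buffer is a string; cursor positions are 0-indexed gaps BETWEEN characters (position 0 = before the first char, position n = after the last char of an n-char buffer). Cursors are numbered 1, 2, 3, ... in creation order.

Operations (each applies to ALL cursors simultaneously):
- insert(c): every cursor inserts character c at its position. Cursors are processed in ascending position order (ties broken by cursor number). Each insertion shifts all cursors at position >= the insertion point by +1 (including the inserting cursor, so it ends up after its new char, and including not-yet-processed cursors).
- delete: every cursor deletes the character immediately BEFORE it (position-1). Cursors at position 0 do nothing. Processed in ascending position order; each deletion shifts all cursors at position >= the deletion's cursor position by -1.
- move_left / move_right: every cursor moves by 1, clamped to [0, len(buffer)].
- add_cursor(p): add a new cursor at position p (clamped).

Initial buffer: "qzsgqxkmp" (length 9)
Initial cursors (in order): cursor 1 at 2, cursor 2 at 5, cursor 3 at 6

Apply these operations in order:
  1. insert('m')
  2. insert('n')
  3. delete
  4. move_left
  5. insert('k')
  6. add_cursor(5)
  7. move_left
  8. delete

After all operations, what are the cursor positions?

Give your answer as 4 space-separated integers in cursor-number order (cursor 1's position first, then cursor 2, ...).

After op 1 (insert('m')): buffer="qzmsgqmxmkmp" (len 12), cursors c1@3 c2@7 c3@9, authorship ..1...2.3...
After op 2 (insert('n')): buffer="qzmnsgqmnxmnkmp" (len 15), cursors c1@4 c2@9 c3@12, authorship ..11...22.33...
After op 3 (delete): buffer="qzmsgqmxmkmp" (len 12), cursors c1@3 c2@7 c3@9, authorship ..1...2.3...
After op 4 (move_left): buffer="qzmsgqmxmkmp" (len 12), cursors c1@2 c2@6 c3@8, authorship ..1...2.3...
After op 5 (insert('k')): buffer="qzkmsgqkmxkmkmp" (len 15), cursors c1@3 c2@8 c3@11, authorship ..11...22.33...
After op 6 (add_cursor(5)): buffer="qzkmsgqkmxkmkmp" (len 15), cursors c1@3 c4@5 c2@8 c3@11, authorship ..11...22.33...
After op 7 (move_left): buffer="qzkmsgqkmxkmkmp" (len 15), cursors c1@2 c4@4 c2@7 c3@10, authorship ..11...22.33...
After op 8 (delete): buffer="qksgkmkmkmp" (len 11), cursors c1@1 c4@2 c2@4 c3@6, authorship .1..2233...

Answer: 1 4 6 2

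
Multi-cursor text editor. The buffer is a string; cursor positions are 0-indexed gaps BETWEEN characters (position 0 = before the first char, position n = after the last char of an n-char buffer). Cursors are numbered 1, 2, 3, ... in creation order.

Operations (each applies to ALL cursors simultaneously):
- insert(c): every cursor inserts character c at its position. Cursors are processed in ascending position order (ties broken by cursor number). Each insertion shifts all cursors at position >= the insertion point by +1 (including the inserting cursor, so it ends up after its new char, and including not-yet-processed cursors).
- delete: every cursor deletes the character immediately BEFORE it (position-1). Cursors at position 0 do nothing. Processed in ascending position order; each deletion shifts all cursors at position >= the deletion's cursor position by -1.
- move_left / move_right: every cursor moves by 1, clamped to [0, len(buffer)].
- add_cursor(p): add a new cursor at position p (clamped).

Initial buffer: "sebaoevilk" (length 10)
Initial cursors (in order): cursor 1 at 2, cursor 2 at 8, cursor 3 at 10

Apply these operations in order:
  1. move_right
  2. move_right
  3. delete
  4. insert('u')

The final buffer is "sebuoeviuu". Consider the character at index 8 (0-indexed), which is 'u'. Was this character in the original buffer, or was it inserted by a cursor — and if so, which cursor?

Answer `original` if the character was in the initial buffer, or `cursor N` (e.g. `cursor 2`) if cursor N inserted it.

After op 1 (move_right): buffer="sebaoevilk" (len 10), cursors c1@3 c2@9 c3@10, authorship ..........
After op 2 (move_right): buffer="sebaoevilk" (len 10), cursors c1@4 c2@10 c3@10, authorship ..........
After op 3 (delete): buffer="seboevi" (len 7), cursors c1@3 c2@7 c3@7, authorship .......
After op 4 (insert('u')): buffer="sebuoeviuu" (len 10), cursors c1@4 c2@10 c3@10, authorship ...1....23
Authorship (.=original, N=cursor N): . . . 1 . . . . 2 3
Index 8: author = 2

Answer: cursor 2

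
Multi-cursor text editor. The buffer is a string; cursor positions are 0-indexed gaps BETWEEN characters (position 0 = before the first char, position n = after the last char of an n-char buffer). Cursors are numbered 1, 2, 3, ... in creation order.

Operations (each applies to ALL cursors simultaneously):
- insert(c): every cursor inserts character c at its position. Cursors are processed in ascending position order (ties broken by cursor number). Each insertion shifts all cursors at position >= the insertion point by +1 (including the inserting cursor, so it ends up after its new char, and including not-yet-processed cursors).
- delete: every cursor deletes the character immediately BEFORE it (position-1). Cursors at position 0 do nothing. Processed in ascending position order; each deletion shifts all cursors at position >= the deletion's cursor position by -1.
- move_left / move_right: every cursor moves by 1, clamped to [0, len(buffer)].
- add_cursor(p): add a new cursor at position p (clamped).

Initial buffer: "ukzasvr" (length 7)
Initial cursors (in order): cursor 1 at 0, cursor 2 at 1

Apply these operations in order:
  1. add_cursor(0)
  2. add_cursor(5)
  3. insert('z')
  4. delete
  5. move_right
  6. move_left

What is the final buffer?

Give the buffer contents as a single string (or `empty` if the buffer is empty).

After op 1 (add_cursor(0)): buffer="ukzasvr" (len 7), cursors c1@0 c3@0 c2@1, authorship .......
After op 2 (add_cursor(5)): buffer="ukzasvr" (len 7), cursors c1@0 c3@0 c2@1 c4@5, authorship .......
After op 3 (insert('z')): buffer="zzuzkzaszvr" (len 11), cursors c1@2 c3@2 c2@4 c4@9, authorship 13.2....4..
After op 4 (delete): buffer="ukzasvr" (len 7), cursors c1@0 c3@0 c2@1 c4@5, authorship .......
After op 5 (move_right): buffer="ukzasvr" (len 7), cursors c1@1 c3@1 c2@2 c4@6, authorship .......
After op 6 (move_left): buffer="ukzasvr" (len 7), cursors c1@0 c3@0 c2@1 c4@5, authorship .......

Answer: ukzasvr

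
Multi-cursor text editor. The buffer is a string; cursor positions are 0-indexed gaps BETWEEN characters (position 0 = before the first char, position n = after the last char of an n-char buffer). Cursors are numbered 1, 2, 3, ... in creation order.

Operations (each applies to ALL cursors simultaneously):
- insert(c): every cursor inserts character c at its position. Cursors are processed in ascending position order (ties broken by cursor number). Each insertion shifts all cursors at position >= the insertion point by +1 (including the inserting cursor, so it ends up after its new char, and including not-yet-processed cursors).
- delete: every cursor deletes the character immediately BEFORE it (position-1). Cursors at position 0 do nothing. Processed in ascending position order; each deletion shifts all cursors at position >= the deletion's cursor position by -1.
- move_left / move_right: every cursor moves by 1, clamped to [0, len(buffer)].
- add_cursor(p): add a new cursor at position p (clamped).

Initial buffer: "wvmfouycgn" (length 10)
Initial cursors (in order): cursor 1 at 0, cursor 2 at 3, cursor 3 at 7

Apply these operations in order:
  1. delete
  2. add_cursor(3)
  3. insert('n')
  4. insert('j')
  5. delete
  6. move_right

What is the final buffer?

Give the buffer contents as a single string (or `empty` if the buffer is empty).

Answer: nwvnfnouncgn

Derivation:
After op 1 (delete): buffer="wvfoucgn" (len 8), cursors c1@0 c2@2 c3@5, authorship ........
After op 2 (add_cursor(3)): buffer="wvfoucgn" (len 8), cursors c1@0 c2@2 c4@3 c3@5, authorship ........
After op 3 (insert('n')): buffer="nwvnfnouncgn" (len 12), cursors c1@1 c2@4 c4@6 c3@9, authorship 1..2.4..3...
After op 4 (insert('j')): buffer="njwvnjfnjounjcgn" (len 16), cursors c1@2 c2@6 c4@9 c3@13, authorship 11..22.44..33...
After op 5 (delete): buffer="nwvnfnouncgn" (len 12), cursors c1@1 c2@4 c4@6 c3@9, authorship 1..2.4..3...
After op 6 (move_right): buffer="nwvnfnouncgn" (len 12), cursors c1@2 c2@5 c4@7 c3@10, authorship 1..2.4..3...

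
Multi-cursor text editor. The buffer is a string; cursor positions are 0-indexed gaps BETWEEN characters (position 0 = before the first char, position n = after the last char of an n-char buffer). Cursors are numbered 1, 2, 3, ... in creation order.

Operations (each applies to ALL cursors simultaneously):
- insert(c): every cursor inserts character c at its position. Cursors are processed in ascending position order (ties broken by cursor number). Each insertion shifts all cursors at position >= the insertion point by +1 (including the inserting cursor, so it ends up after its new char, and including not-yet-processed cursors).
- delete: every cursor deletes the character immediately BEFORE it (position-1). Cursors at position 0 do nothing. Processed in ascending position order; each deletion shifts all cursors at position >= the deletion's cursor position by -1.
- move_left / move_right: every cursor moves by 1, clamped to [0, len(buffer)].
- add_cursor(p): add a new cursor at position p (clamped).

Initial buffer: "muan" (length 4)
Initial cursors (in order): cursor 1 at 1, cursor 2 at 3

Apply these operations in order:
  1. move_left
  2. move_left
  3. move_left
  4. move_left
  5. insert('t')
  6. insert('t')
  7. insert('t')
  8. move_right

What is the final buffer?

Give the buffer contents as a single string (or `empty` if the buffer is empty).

After op 1 (move_left): buffer="muan" (len 4), cursors c1@0 c2@2, authorship ....
After op 2 (move_left): buffer="muan" (len 4), cursors c1@0 c2@1, authorship ....
After op 3 (move_left): buffer="muan" (len 4), cursors c1@0 c2@0, authorship ....
After op 4 (move_left): buffer="muan" (len 4), cursors c1@0 c2@0, authorship ....
After op 5 (insert('t')): buffer="ttmuan" (len 6), cursors c1@2 c2@2, authorship 12....
After op 6 (insert('t')): buffer="ttttmuan" (len 8), cursors c1@4 c2@4, authorship 1212....
After op 7 (insert('t')): buffer="ttttttmuan" (len 10), cursors c1@6 c2@6, authorship 121212....
After op 8 (move_right): buffer="ttttttmuan" (len 10), cursors c1@7 c2@7, authorship 121212....

Answer: ttttttmuan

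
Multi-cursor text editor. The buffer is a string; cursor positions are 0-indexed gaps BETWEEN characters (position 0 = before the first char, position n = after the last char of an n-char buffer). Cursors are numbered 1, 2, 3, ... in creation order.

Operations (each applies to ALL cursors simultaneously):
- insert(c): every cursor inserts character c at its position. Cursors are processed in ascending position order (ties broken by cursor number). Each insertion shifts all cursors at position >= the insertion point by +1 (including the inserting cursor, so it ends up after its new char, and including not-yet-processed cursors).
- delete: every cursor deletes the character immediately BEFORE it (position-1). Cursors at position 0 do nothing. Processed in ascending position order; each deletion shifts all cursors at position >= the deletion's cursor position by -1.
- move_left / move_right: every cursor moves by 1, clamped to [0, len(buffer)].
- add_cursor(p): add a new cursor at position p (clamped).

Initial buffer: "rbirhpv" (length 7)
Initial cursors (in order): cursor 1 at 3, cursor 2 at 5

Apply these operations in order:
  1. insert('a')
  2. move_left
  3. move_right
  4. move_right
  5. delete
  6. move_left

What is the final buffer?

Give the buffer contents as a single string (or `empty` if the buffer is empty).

After op 1 (insert('a')): buffer="rbiarhapv" (len 9), cursors c1@4 c2@7, authorship ...1..2..
After op 2 (move_left): buffer="rbiarhapv" (len 9), cursors c1@3 c2@6, authorship ...1..2..
After op 3 (move_right): buffer="rbiarhapv" (len 9), cursors c1@4 c2@7, authorship ...1..2..
After op 4 (move_right): buffer="rbiarhapv" (len 9), cursors c1@5 c2@8, authorship ...1..2..
After op 5 (delete): buffer="rbiahav" (len 7), cursors c1@4 c2@6, authorship ...1.2.
After op 6 (move_left): buffer="rbiahav" (len 7), cursors c1@3 c2@5, authorship ...1.2.

Answer: rbiahav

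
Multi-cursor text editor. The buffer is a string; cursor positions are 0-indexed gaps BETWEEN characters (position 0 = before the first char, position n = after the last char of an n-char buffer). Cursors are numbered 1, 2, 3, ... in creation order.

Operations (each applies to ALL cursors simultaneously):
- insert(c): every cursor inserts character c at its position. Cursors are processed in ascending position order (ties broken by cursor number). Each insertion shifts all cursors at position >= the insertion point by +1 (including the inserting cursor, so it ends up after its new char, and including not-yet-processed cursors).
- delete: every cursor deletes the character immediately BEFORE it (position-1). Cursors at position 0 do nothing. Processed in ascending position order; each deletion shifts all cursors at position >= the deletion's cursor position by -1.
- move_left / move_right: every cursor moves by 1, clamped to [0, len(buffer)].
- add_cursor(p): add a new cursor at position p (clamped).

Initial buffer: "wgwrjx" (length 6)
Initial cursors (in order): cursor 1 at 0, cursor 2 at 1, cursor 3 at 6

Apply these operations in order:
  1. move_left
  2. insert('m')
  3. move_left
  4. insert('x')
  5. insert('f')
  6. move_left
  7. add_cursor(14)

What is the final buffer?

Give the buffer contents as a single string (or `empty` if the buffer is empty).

After op 1 (move_left): buffer="wgwrjx" (len 6), cursors c1@0 c2@0 c3@5, authorship ......
After op 2 (insert('m')): buffer="mmwgwrjmx" (len 9), cursors c1@2 c2@2 c3@8, authorship 12.....3.
After op 3 (move_left): buffer="mmwgwrjmx" (len 9), cursors c1@1 c2@1 c3@7, authorship 12.....3.
After op 4 (insert('x')): buffer="mxxmwgwrjxmx" (len 12), cursors c1@3 c2@3 c3@10, authorship 1122.....33.
After op 5 (insert('f')): buffer="mxxffmwgwrjxfmx" (len 15), cursors c1@5 c2@5 c3@13, authorship 112122.....333.
After op 6 (move_left): buffer="mxxffmwgwrjxfmx" (len 15), cursors c1@4 c2@4 c3@12, authorship 112122.....333.
After op 7 (add_cursor(14)): buffer="mxxffmwgwrjxfmx" (len 15), cursors c1@4 c2@4 c3@12 c4@14, authorship 112122.....333.

Answer: mxxffmwgwrjxfmx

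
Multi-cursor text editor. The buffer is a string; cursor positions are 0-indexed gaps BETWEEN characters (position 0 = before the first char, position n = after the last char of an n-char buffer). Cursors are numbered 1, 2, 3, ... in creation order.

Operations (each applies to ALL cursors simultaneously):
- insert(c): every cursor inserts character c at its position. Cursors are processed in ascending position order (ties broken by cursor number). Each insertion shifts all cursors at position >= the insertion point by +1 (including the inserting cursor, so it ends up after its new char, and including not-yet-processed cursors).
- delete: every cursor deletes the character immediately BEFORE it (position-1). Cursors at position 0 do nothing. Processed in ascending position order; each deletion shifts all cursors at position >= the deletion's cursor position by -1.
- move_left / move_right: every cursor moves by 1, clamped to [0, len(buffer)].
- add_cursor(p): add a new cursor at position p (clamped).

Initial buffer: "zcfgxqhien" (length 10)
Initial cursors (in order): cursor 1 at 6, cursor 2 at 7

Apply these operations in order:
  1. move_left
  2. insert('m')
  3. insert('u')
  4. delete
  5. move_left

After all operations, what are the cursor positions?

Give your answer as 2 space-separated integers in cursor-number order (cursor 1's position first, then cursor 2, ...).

After op 1 (move_left): buffer="zcfgxqhien" (len 10), cursors c1@5 c2@6, authorship ..........
After op 2 (insert('m')): buffer="zcfgxmqmhien" (len 12), cursors c1@6 c2@8, authorship .....1.2....
After op 3 (insert('u')): buffer="zcfgxmuqmuhien" (len 14), cursors c1@7 c2@10, authorship .....11.22....
After op 4 (delete): buffer="zcfgxmqmhien" (len 12), cursors c1@6 c2@8, authorship .....1.2....
After op 5 (move_left): buffer="zcfgxmqmhien" (len 12), cursors c1@5 c2@7, authorship .....1.2....

Answer: 5 7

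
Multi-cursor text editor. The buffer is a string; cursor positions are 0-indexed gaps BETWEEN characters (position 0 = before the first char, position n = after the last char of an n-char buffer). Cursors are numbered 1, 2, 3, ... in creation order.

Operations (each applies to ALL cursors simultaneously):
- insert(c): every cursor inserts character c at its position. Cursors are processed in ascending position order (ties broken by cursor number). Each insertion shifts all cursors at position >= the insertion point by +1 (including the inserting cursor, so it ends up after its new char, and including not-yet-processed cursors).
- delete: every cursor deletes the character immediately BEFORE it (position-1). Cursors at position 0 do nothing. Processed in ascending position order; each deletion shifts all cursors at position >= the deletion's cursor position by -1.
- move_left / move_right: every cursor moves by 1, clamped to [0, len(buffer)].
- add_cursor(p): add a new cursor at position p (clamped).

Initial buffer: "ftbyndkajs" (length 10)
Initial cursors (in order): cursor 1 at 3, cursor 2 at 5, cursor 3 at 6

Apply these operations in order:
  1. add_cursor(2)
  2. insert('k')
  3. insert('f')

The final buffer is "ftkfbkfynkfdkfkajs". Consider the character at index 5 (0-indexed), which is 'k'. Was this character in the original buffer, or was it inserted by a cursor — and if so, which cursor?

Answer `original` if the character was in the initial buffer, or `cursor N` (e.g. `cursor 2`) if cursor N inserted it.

Answer: cursor 1

Derivation:
After op 1 (add_cursor(2)): buffer="ftbyndkajs" (len 10), cursors c4@2 c1@3 c2@5 c3@6, authorship ..........
After op 2 (insert('k')): buffer="ftkbkynkdkkajs" (len 14), cursors c4@3 c1@5 c2@8 c3@10, authorship ..4.1..2.3....
After op 3 (insert('f')): buffer="ftkfbkfynkfdkfkajs" (len 18), cursors c4@4 c1@7 c2@11 c3@14, authorship ..44.11..22.33....
Authorship (.=original, N=cursor N): . . 4 4 . 1 1 . . 2 2 . 3 3 . . . .
Index 5: author = 1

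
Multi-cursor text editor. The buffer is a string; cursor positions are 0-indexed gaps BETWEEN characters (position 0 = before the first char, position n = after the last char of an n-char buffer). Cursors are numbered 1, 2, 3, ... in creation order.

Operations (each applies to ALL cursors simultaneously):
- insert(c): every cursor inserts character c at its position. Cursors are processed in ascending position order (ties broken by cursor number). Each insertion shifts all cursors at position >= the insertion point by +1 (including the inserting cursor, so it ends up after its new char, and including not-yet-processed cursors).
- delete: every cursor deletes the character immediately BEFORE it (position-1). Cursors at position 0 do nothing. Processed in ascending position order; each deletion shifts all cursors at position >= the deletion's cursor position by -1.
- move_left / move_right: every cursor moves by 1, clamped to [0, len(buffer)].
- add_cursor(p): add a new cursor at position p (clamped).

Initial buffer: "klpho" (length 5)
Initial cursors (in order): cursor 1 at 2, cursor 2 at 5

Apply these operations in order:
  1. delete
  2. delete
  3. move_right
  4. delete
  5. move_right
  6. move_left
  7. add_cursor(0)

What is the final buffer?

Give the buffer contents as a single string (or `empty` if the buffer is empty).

After op 1 (delete): buffer="kph" (len 3), cursors c1@1 c2@3, authorship ...
After op 2 (delete): buffer="p" (len 1), cursors c1@0 c2@1, authorship .
After op 3 (move_right): buffer="p" (len 1), cursors c1@1 c2@1, authorship .
After op 4 (delete): buffer="" (len 0), cursors c1@0 c2@0, authorship 
After op 5 (move_right): buffer="" (len 0), cursors c1@0 c2@0, authorship 
After op 6 (move_left): buffer="" (len 0), cursors c1@0 c2@0, authorship 
After op 7 (add_cursor(0)): buffer="" (len 0), cursors c1@0 c2@0 c3@0, authorship 

Answer: empty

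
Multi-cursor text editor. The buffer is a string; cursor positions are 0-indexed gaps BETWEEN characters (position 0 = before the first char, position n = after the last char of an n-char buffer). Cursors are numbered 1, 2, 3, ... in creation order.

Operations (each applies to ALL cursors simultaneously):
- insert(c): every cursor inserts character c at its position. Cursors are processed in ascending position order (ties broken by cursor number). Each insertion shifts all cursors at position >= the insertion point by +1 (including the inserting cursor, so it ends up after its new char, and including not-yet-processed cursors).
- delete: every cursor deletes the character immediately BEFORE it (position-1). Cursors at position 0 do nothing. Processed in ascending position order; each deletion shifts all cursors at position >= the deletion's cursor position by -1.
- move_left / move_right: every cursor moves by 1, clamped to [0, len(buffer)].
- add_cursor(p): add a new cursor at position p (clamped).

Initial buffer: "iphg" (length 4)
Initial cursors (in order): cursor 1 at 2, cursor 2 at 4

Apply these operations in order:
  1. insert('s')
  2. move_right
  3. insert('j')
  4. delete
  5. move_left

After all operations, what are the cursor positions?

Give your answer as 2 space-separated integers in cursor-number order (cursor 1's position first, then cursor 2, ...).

Answer: 3 5

Derivation:
After op 1 (insert('s')): buffer="ipshgs" (len 6), cursors c1@3 c2@6, authorship ..1..2
After op 2 (move_right): buffer="ipshgs" (len 6), cursors c1@4 c2@6, authorship ..1..2
After op 3 (insert('j')): buffer="ipshjgsj" (len 8), cursors c1@5 c2@8, authorship ..1.1.22
After op 4 (delete): buffer="ipshgs" (len 6), cursors c1@4 c2@6, authorship ..1..2
After op 5 (move_left): buffer="ipshgs" (len 6), cursors c1@3 c2@5, authorship ..1..2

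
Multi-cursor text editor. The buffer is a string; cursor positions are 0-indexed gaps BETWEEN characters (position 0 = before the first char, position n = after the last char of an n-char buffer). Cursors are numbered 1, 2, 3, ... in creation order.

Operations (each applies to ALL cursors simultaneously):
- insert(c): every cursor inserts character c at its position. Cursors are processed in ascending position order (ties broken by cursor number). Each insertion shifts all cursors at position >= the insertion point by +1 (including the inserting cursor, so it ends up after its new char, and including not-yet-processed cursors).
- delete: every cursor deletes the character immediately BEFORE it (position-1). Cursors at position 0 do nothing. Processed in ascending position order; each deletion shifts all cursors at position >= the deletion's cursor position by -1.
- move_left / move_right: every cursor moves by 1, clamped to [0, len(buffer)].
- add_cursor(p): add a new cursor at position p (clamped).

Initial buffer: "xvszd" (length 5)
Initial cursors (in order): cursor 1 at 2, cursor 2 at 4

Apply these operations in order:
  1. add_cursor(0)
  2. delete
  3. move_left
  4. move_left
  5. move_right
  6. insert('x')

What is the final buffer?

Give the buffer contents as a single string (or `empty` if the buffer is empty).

Answer: xxxxsd

Derivation:
After op 1 (add_cursor(0)): buffer="xvszd" (len 5), cursors c3@0 c1@2 c2@4, authorship .....
After op 2 (delete): buffer="xsd" (len 3), cursors c3@0 c1@1 c2@2, authorship ...
After op 3 (move_left): buffer="xsd" (len 3), cursors c1@0 c3@0 c2@1, authorship ...
After op 4 (move_left): buffer="xsd" (len 3), cursors c1@0 c2@0 c3@0, authorship ...
After op 5 (move_right): buffer="xsd" (len 3), cursors c1@1 c2@1 c3@1, authorship ...
After op 6 (insert('x')): buffer="xxxxsd" (len 6), cursors c1@4 c2@4 c3@4, authorship .123..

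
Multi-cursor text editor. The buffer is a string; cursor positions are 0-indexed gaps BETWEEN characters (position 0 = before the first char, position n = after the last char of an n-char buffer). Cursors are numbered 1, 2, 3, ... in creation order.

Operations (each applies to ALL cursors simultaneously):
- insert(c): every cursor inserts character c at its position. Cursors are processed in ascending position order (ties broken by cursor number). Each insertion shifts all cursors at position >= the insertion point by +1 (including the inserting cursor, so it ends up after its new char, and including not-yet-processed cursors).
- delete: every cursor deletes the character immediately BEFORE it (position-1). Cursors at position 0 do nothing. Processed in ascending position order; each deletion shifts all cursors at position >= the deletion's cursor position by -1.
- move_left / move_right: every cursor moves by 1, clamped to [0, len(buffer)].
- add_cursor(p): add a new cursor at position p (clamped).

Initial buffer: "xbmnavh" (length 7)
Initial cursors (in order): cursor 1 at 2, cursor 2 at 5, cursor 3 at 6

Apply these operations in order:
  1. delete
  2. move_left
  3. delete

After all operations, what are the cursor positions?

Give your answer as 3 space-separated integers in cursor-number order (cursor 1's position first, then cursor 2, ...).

Answer: 0 0 0

Derivation:
After op 1 (delete): buffer="xmnh" (len 4), cursors c1@1 c2@3 c3@3, authorship ....
After op 2 (move_left): buffer="xmnh" (len 4), cursors c1@0 c2@2 c3@2, authorship ....
After op 3 (delete): buffer="nh" (len 2), cursors c1@0 c2@0 c3@0, authorship ..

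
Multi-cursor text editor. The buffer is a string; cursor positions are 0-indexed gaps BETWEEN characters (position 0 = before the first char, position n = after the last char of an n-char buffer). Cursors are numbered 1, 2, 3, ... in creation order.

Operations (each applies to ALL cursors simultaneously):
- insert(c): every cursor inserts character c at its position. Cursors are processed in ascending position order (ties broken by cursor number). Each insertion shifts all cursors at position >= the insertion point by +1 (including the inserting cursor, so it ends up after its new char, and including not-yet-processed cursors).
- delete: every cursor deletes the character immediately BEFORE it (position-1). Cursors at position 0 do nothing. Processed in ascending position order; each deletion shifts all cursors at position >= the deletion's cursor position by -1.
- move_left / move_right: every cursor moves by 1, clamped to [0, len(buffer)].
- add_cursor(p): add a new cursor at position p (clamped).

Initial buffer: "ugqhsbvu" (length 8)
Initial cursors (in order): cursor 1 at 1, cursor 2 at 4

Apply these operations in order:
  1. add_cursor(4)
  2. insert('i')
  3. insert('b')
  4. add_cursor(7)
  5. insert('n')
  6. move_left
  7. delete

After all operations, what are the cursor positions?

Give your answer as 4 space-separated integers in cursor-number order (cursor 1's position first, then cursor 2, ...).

After op 1 (add_cursor(4)): buffer="ugqhsbvu" (len 8), cursors c1@1 c2@4 c3@4, authorship ........
After op 2 (insert('i')): buffer="uigqhiisbvu" (len 11), cursors c1@2 c2@7 c3@7, authorship .1...23....
After op 3 (insert('b')): buffer="uibgqhiibbsbvu" (len 14), cursors c1@3 c2@10 c3@10, authorship .11...2323....
After op 4 (add_cursor(7)): buffer="uibgqhiibbsbvu" (len 14), cursors c1@3 c4@7 c2@10 c3@10, authorship .11...2323....
After op 5 (insert('n')): buffer="uibngqhinibbnnsbvu" (len 18), cursors c1@4 c4@9 c2@14 c3@14, authorship .111...2432323....
After op 6 (move_left): buffer="uibngqhinibbnnsbvu" (len 18), cursors c1@3 c4@8 c2@13 c3@13, authorship .111...2432323....
After op 7 (delete): buffer="uingqhnibnsbvu" (len 14), cursors c1@2 c4@6 c2@9 c3@9, authorship .11...4323....

Answer: 2 9 9 6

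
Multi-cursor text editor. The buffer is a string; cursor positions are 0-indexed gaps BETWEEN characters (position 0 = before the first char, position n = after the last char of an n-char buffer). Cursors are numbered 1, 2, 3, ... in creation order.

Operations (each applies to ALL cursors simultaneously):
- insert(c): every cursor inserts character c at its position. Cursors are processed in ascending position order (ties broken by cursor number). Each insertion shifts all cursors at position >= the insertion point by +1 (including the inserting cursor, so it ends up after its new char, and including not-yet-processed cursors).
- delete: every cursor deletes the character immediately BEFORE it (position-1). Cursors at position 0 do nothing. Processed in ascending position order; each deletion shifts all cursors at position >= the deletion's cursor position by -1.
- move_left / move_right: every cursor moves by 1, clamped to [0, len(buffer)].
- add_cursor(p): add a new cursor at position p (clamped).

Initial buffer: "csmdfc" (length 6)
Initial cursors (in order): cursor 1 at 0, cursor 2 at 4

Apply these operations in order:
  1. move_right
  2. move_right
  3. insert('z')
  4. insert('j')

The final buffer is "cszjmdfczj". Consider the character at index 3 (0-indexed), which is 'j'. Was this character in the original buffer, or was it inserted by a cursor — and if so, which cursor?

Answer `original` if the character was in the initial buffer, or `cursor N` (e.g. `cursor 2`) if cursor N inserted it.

After op 1 (move_right): buffer="csmdfc" (len 6), cursors c1@1 c2@5, authorship ......
After op 2 (move_right): buffer="csmdfc" (len 6), cursors c1@2 c2@6, authorship ......
After op 3 (insert('z')): buffer="cszmdfcz" (len 8), cursors c1@3 c2@8, authorship ..1....2
After op 4 (insert('j')): buffer="cszjmdfczj" (len 10), cursors c1@4 c2@10, authorship ..11....22
Authorship (.=original, N=cursor N): . . 1 1 . . . . 2 2
Index 3: author = 1

Answer: cursor 1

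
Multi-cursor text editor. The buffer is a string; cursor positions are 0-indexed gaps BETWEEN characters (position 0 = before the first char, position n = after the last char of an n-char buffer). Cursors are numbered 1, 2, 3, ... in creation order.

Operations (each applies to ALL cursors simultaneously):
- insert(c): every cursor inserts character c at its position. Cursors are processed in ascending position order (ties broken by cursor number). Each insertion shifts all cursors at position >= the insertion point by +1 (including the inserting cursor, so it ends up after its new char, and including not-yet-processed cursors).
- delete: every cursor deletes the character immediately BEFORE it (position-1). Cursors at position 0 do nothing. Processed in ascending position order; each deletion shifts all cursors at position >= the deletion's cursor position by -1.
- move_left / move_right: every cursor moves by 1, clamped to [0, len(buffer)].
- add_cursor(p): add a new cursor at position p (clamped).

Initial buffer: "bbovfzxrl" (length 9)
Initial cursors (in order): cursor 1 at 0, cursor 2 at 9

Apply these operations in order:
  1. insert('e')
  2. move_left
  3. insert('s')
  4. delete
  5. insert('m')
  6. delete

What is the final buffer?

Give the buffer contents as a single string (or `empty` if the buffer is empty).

Answer: ebbovfzxrle

Derivation:
After op 1 (insert('e')): buffer="ebbovfzxrle" (len 11), cursors c1@1 c2@11, authorship 1.........2
After op 2 (move_left): buffer="ebbovfzxrle" (len 11), cursors c1@0 c2@10, authorship 1.........2
After op 3 (insert('s')): buffer="sebbovfzxrlse" (len 13), cursors c1@1 c2@12, authorship 11.........22
After op 4 (delete): buffer="ebbovfzxrle" (len 11), cursors c1@0 c2@10, authorship 1.........2
After op 5 (insert('m')): buffer="mebbovfzxrlme" (len 13), cursors c1@1 c2@12, authorship 11.........22
After op 6 (delete): buffer="ebbovfzxrle" (len 11), cursors c1@0 c2@10, authorship 1.........2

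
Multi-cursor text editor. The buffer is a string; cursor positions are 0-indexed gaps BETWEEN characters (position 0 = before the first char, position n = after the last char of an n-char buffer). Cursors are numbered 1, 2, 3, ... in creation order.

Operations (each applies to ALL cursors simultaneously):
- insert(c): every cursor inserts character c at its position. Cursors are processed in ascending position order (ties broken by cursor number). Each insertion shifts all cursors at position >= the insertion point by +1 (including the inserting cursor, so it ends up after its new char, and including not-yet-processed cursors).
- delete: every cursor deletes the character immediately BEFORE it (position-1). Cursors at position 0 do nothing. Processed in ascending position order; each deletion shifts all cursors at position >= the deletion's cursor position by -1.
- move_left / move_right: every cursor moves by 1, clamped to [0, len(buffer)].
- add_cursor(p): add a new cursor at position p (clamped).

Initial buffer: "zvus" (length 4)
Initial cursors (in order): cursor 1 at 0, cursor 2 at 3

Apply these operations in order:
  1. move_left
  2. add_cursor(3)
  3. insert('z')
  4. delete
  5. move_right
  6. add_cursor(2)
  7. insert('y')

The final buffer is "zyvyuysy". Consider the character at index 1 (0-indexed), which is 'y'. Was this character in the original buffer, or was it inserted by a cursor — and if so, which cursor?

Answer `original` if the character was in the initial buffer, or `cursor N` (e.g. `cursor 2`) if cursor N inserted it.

Answer: cursor 1

Derivation:
After op 1 (move_left): buffer="zvus" (len 4), cursors c1@0 c2@2, authorship ....
After op 2 (add_cursor(3)): buffer="zvus" (len 4), cursors c1@0 c2@2 c3@3, authorship ....
After op 3 (insert('z')): buffer="zzvzuzs" (len 7), cursors c1@1 c2@4 c3@6, authorship 1..2.3.
After op 4 (delete): buffer="zvus" (len 4), cursors c1@0 c2@2 c3@3, authorship ....
After op 5 (move_right): buffer="zvus" (len 4), cursors c1@1 c2@3 c3@4, authorship ....
After op 6 (add_cursor(2)): buffer="zvus" (len 4), cursors c1@1 c4@2 c2@3 c3@4, authorship ....
After op 7 (insert('y')): buffer="zyvyuysy" (len 8), cursors c1@2 c4@4 c2@6 c3@8, authorship .1.4.2.3
Authorship (.=original, N=cursor N): . 1 . 4 . 2 . 3
Index 1: author = 1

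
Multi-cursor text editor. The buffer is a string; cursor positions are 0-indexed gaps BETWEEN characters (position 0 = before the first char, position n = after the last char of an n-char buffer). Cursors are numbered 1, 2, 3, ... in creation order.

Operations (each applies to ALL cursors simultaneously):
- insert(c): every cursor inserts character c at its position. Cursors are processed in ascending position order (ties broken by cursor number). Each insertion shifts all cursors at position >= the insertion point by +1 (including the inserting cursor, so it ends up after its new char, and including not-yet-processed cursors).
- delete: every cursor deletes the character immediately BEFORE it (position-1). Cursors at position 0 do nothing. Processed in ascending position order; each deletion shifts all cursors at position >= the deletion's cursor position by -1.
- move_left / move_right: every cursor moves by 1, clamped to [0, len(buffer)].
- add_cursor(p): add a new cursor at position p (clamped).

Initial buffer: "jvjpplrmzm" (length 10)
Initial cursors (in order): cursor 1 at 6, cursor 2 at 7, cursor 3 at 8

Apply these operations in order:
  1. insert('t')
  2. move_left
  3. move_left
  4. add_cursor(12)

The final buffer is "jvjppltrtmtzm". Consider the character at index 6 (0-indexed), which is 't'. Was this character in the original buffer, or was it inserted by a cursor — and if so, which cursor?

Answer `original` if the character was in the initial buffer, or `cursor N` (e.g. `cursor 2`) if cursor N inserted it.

Answer: cursor 1

Derivation:
After op 1 (insert('t')): buffer="jvjppltrtmtzm" (len 13), cursors c1@7 c2@9 c3@11, authorship ......1.2.3..
After op 2 (move_left): buffer="jvjppltrtmtzm" (len 13), cursors c1@6 c2@8 c3@10, authorship ......1.2.3..
After op 3 (move_left): buffer="jvjppltrtmtzm" (len 13), cursors c1@5 c2@7 c3@9, authorship ......1.2.3..
After op 4 (add_cursor(12)): buffer="jvjppltrtmtzm" (len 13), cursors c1@5 c2@7 c3@9 c4@12, authorship ......1.2.3..
Authorship (.=original, N=cursor N): . . . . . . 1 . 2 . 3 . .
Index 6: author = 1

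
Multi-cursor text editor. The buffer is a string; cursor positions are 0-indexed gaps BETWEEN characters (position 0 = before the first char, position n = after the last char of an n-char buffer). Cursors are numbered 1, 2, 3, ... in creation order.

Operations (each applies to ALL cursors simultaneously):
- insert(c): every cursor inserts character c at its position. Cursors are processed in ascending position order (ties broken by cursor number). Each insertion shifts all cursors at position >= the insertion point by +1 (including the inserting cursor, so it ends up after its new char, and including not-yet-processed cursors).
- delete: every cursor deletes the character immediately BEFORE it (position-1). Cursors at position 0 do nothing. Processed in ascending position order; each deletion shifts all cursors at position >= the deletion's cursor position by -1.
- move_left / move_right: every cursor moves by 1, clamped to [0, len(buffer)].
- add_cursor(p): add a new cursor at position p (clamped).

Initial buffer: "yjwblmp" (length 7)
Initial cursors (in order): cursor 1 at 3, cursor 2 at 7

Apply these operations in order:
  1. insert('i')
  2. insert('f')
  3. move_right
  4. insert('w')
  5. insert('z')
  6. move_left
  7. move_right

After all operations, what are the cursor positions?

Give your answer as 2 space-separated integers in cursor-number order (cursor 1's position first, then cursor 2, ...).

Answer: 8 15

Derivation:
After op 1 (insert('i')): buffer="yjwiblmpi" (len 9), cursors c1@4 c2@9, authorship ...1....2
After op 2 (insert('f')): buffer="yjwifblmpif" (len 11), cursors c1@5 c2@11, authorship ...11....22
After op 3 (move_right): buffer="yjwifblmpif" (len 11), cursors c1@6 c2@11, authorship ...11....22
After op 4 (insert('w')): buffer="yjwifbwlmpifw" (len 13), cursors c1@7 c2@13, authorship ...11.1...222
After op 5 (insert('z')): buffer="yjwifbwzlmpifwz" (len 15), cursors c1@8 c2@15, authorship ...11.11...2222
After op 6 (move_left): buffer="yjwifbwzlmpifwz" (len 15), cursors c1@7 c2@14, authorship ...11.11...2222
After op 7 (move_right): buffer="yjwifbwzlmpifwz" (len 15), cursors c1@8 c2@15, authorship ...11.11...2222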